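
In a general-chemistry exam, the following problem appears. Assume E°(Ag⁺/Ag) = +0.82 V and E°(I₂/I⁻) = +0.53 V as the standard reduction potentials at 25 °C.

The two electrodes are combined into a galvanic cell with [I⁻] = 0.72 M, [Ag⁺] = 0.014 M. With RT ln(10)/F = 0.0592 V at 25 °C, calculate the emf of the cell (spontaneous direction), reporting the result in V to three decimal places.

Ag⁺/Ag is the cathode (higher E°), I₂/I⁻ the anode: E°cell = +0.82 − (+0.53) = +0.29 V, n = 2.
Overall: 2 Ag⁺(aq) + 2 I⁻(aq) → 2 Ag(s) + I₂(s)
Q = 1 / ([Ag⁺]^2·[I⁻]^2); log Q = 3.993.
E = E° − (0.0592/n) log Q = +0.29 − (0.0592/2)(3.993) = +0.172 V.

+0.172 V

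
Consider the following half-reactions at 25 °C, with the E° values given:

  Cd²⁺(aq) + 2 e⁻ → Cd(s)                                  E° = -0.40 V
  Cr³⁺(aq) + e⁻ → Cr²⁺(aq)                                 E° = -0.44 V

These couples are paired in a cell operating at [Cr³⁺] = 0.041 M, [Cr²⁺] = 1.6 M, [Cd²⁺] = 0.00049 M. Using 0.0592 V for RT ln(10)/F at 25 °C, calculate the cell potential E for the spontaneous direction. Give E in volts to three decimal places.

Cd²⁺/Cd is the cathode (higher E°), Cr³⁺/Cr²⁺ the anode: E°cell = -0.40 − (-0.44) = +0.04 V, n = 2.
Overall: Cd²⁺(aq) + 2 Cr²⁺(aq) → Cd(s) + 2 Cr³⁺(aq)
Q = [Cr³⁺]^2 / ([Cd²⁺]·[Cr²⁺]^2); log Q = 0.127.
E = E° − (0.0592/n) log Q = +0.04 − (0.0592/2)(0.127) = +0.036 V.

+0.036 V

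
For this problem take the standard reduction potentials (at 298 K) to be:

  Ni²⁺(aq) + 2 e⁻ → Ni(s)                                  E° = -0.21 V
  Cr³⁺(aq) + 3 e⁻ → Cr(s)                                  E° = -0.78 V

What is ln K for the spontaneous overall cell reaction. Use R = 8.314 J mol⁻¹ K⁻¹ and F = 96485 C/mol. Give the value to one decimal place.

133.2

Cathode: Ni²⁺/Ni; anode: Cr³⁺/Cr. E°cell = (-0.21) − (-0.78) = +0.57 V, with n = 6.
ΔG° = −nFE° = −RT ln K, so ln K = nFE°/(RT) = (6)(96485)(+0.57) / ((8.314)(298)) = 133.186.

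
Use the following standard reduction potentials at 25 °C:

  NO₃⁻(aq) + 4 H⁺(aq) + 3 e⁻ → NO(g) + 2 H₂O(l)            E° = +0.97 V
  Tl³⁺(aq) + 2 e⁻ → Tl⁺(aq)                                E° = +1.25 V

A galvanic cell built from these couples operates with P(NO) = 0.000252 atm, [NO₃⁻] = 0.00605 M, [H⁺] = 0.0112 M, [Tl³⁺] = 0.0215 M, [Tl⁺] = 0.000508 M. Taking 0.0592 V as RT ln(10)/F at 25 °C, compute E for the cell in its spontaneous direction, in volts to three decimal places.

Tl³⁺/Tl⁺ is the cathode (higher E°), NO₃⁻/NO the anode: E°cell = +1.25 − (+0.97) = +0.28 V, n = 6.
Overall: 3 Tl³⁺(aq) + 2 NO(g) + 4 H₂O(l) → 3 Tl⁺(aq) + 2 NO₃⁻(aq) + 8 H⁺(aq)
Q = [Tl⁺]^3·[NO₃⁻]^2·[H⁺]^8 / ([Tl³⁺]^3·P(NO)^2); log Q = -17.725.
E = E° − (0.0592/n) log Q = +0.28 − (0.0592/6)(-17.725) = +0.455 V.

+0.455 V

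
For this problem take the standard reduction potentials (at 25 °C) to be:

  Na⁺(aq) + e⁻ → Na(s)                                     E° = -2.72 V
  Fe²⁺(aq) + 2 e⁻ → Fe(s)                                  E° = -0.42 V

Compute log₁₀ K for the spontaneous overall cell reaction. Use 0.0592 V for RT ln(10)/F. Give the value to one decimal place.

Cathode: Fe²⁺/Fe; anode: Na⁺/Na. E°cell = +2.30 V, n = 2.
log K = nE°cell / 0.0592 = (2)(+2.30) / 0.0592 = 77.7.

77.7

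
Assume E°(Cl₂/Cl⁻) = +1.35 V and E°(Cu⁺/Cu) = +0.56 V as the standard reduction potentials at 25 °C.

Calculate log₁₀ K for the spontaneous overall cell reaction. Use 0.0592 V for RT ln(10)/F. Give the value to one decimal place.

26.7

Cathode: Cl₂/Cl⁻; anode: Cu⁺/Cu. E°cell = +0.79 V, n = 2.
log K = nE°cell / 0.0592 = (2)(+0.79) / 0.0592 = 26.7.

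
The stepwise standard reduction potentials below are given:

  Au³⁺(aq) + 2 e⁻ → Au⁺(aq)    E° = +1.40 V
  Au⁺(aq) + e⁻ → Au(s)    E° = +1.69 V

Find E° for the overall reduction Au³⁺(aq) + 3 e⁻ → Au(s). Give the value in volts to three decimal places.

Adding the free-energy changes (−nFE°) of the two steps gives −n₃FE°₃ = −n₁FE°₁ − n₂FE°₂.
E°₃ = (2×+1.40 + 1×+1.69) / 3 = (+4.490) / 3 = +1.497 V.

+1.497 V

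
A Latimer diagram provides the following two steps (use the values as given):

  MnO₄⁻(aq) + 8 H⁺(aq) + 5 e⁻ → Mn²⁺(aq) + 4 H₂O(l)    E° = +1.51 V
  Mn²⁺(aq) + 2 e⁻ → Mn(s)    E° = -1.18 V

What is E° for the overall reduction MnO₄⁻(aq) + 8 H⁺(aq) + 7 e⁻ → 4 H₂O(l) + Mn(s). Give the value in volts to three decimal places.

Adding the free-energy changes (−nFE°) of the two steps gives −n₃FE°₃ = −n₁FE°₁ − n₂FE°₂.
E°₃ = (5×+1.51 + 2×-1.18) / 7 = (+5.190) / 7 = +0.741 V.

+0.741 V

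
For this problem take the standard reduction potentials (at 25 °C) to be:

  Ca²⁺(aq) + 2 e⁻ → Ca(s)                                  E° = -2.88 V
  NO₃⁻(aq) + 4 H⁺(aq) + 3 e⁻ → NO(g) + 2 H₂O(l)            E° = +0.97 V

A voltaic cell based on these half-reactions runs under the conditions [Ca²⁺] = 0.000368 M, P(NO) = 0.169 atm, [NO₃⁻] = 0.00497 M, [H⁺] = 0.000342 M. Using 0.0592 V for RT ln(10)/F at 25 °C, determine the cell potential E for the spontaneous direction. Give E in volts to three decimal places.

NO₃⁻/NO is the cathode (higher E°), Ca²⁺/Ca the anode: E°cell = +0.97 − (-2.88) = +3.85 V, n = 6.
Overall: 2 NO₃⁻(aq) + 8 H⁺(aq) + 3 Ca(s) → 2 NO(g) + 4 H₂O(l) + 3 Ca²⁺(aq)
Q = P(NO)^2·[Ca²⁺]^3 / ([NO₃⁻]^2·[H⁺]^8); log Q = 20.488.
E = E° − (0.0592/n) log Q = +3.85 − (0.0592/6)(20.488) = +3.648 V.

+3.648 V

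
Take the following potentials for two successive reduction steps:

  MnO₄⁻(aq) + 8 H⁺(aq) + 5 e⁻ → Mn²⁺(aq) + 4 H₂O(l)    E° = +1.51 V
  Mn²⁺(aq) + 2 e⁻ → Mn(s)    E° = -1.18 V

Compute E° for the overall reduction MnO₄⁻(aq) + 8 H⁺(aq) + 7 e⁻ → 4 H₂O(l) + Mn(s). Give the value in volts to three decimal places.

Standard free energies of sequential steps add: ΔG°₃ = ΔG°₁ + ΔG°₂, so n₃E°₃ = n₁E°₁ + n₂E°₂.
E°₃ = (5×+1.51 + 2×-1.18) / 7 = (+5.190) / 7 = +0.741 V.
E° values themselves are not directly additive — weighting by electron count is essential.

+0.741 V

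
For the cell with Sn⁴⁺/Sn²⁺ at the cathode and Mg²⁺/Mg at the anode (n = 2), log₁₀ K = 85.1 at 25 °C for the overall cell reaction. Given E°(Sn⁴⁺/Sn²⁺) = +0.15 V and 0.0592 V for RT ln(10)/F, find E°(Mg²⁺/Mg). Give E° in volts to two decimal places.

-2.37 V

E°cell = (0.0592/n)·log K = (0.0592/2)(85.1) = +2.519 V.
Since Sn⁴⁺/Sn²⁺ is the cathode and Mg²⁺/Mg the anode, E°cell = E°(Sn⁴⁺/Sn²⁺) − E°(Mg²⁺/Mg).
So E°(Mg²⁺/Mg) = E°(Sn⁴⁺/Sn²⁺) − E°cell = (+0.15) − (+2.519) = -2.37 V.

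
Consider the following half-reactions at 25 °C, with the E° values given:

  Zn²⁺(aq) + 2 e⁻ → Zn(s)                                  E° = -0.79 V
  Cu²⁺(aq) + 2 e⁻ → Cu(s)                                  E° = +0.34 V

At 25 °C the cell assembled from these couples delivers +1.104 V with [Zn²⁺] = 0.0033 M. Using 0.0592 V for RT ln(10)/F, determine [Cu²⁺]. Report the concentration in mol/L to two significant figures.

0.00044 M

Cu²⁺/Cu is the cathode, Zn²⁺/Zn the anode: E°cell = +1.13 V, n = 2.
Overall reaction: Cu²⁺(aq) + Zn(s) → Cu(s) + Zn²⁺(aq); Q = [Zn²⁺]^1/[Cu²⁺]^1.
From E = E° − (0.0592/n) log Q: log Q = (E° − E)·n/0.0592 = (+1.13 − (+1.104))·2/0.0592 = 0.8784.
So 1·log[Cu²⁺] = 1·log(0.0033) − log Q = -2.4815 − (0.8784) = -3.3599; [Cu²⁺] = 10^(-3.3599) ≈ 0.00044 M.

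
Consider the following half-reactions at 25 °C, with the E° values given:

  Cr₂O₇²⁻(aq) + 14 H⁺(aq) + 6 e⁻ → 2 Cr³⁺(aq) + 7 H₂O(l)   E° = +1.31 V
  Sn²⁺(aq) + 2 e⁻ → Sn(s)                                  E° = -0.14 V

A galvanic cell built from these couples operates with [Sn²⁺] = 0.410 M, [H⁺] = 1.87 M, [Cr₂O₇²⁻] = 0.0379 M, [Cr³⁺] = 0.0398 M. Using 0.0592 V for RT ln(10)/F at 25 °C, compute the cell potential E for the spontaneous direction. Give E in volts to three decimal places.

Cr₂O₇²⁻/Cr³⁺ is the cathode (higher E°), Sn²⁺/Sn the anode: E°cell = +1.31 − (-0.14) = +1.45 V, n = 6.
Overall: Cr₂O₇²⁻(aq) + 14 H⁺(aq) + 3 Sn(s) → 2 Cr³⁺(aq) + 7 H₂O(l) + 3 Sn²⁺(aq)
Q = [Cr³⁺]^2·[Sn²⁺]^3 / ([Cr₂O₇²⁻]·[H⁺]^14); log Q = -6.346.
E = E° − (0.0592/n) log Q = +1.45 − (0.0592/6)(-6.346) = +1.513 V.

+1.513 V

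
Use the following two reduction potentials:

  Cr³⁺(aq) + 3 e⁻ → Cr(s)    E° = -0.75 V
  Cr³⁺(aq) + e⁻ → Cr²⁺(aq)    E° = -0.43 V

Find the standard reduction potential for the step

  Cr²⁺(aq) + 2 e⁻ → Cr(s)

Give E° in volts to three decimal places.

-0.910 V

Sequential free energies add, so n₃E°₃ = n₁E°₁ + n₂E°₂.
With n₃ = 3, and the known step contributing 1×(-0.43) V, the unknown satisfies 2·E° = 3×(-0.75) − 1×(-0.43) = -1.820.
E° = -1.820 / 2 = -0.910 V.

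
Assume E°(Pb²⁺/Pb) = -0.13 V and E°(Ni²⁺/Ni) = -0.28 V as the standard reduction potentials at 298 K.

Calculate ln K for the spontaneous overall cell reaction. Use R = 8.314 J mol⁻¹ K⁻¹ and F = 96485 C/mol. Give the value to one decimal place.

11.7

Cathode: Pb²⁺/Pb; anode: Ni²⁺/Ni. E°cell = (-0.13) − (-0.28) = +0.15 V, with n = 2.
ΔG° = −nFE° = −RT ln K, so ln K = nFE°/(RT) = (2)(96485)(+0.15) / ((8.314)(298)) = 11.683.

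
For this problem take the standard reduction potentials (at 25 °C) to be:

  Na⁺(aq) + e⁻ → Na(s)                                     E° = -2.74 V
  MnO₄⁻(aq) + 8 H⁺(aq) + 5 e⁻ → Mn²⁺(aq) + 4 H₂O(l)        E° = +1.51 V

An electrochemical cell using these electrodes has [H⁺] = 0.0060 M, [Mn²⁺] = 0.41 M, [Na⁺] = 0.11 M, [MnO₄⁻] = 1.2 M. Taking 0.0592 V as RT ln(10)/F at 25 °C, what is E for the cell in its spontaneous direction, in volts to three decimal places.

MnO₄⁻/Mn²⁺ is the cathode (higher E°), Na⁺/Na the anode: E°cell = +1.51 − (-2.74) = +4.25 V, n = 5.
Overall: MnO₄⁻(aq) + 8 H⁺(aq) + 5 Na(s) → Mn²⁺(aq) + 4 H₂O(l) + 5 Na⁺(aq)
Q = [Mn²⁺]·[Na⁺]^5 / ([MnO₄⁻]·[H⁺]^8); log Q = 12.515.
E = E° − (0.0592/n) log Q = +4.25 − (0.0592/5)(12.515) = +4.102 V.

+4.102 V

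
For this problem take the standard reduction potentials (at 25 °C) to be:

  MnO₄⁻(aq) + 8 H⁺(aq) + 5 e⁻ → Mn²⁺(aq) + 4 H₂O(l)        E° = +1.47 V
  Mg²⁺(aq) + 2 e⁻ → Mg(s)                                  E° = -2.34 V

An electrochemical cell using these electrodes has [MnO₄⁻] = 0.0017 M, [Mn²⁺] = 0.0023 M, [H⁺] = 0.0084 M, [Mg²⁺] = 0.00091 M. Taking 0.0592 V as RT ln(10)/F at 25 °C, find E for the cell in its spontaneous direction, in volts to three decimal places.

MnO₄⁻/Mn²⁺ is the cathode (higher E°), Mg²⁺/Mg the anode: E°cell = +1.47 − (-2.34) = +3.81 V, n = 10.
Overall: 2 MnO₄⁻(aq) + 16 H⁺(aq) + 5 Mg(s) → 2 Mn²⁺(aq) + 8 H₂O(l) + 5 Mg²⁺(aq)
Q = [Mn²⁺]^2·[Mg²⁺]^5 / ([MnO₄⁻]^2·[H⁺]^16); log Q = 18.269.
E = E° − (0.0592/n) log Q = +3.81 − (0.0592/10)(18.269) = +3.702 V.

+3.702 V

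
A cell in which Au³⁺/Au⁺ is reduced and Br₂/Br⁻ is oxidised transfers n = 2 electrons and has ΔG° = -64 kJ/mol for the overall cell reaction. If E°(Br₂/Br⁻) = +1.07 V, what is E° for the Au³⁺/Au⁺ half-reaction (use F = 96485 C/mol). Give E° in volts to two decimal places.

E°cell = −ΔG°/(nF) = −(-64×10³)/((2)(96485)) = +0.332 V.
Since Au³⁺/Au⁺ is the cathode and Br₂/Br⁻ the anode, E°cell = E°(Au³⁺/Au⁺) − E°(Br₂/Br⁻).
So E°(Au³⁺/Au⁺) = E°cell + E°(Br₂/Br⁻) = +0.332 + (+1.07) = +1.40 V.

+1.40 V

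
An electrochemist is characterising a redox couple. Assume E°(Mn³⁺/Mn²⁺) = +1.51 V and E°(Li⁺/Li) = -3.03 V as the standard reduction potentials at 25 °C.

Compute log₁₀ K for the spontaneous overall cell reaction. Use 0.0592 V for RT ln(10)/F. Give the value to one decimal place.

Cathode: Mn³⁺/Mn²⁺; anode: Li⁺/Li. E°cell = +4.54 V, n = 1.
log K = nE°cell / 0.0592 = (1)(+4.54) / 0.0592 = 76.7.

76.7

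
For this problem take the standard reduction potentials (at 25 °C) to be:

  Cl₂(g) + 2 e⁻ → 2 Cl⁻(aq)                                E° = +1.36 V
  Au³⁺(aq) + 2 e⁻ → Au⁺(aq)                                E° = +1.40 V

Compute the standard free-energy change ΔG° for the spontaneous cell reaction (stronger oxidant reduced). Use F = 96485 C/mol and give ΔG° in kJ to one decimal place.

Au³⁺/Au⁺ (E° = +1.40 V) is the cathode; Cl₂/Cl⁻ (E° = +1.36 V) is the anode, so E°cell = +0.04 V.
Balancing electrons gives n = 2 (lcm of 2 and 2).
ΔG° = −nFE° = −(2)(96485)(+0.04) = -7,719 J = -7.7 kJ.

-7.7 kJ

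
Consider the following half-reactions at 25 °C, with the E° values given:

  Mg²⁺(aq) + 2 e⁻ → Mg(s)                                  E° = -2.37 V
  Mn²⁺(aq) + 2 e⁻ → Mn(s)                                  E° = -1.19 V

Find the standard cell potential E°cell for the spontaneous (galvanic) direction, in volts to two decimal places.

+1.18 V

The Mn²⁺/Mn couple has the higher reduction potential, so it is the cathode; Mg²⁺/Mg is oxidised at the anode.
E°cell = E°(cathode) − E°(anode) = (-1.19) − (-2.37) = +1.18 V.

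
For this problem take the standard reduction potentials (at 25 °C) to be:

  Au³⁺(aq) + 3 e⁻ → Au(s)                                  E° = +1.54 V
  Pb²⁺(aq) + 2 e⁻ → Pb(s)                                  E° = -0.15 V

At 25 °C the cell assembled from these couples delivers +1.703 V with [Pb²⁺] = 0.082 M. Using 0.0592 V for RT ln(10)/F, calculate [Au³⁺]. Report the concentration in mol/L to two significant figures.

0.11 M

Au³⁺/Au is the cathode, Pb²⁺/Pb the anode: E°cell = +1.69 V, n = 6.
Overall reaction: 2 Au³⁺(aq) + 3 Pb(s) → 2 Au(s) + 3 Pb²⁺(aq); Q = [Pb²⁺]^3/[Au³⁺]^2.
From E = E° − (0.0592/n) log Q: log Q = (E° − E)·n/0.0592 = (+1.69 − (+1.703))·6/0.0592 = -1.3176.
So 2·log[Au³⁺] = 3·log(0.082) − log Q = -3.2586 − (-1.3176) = -1.9410; log[Au³⁺] = -1.9410 / 2 = -0.9705; [Au³⁺] = 10^(-0.9705) ≈ 0.11 M.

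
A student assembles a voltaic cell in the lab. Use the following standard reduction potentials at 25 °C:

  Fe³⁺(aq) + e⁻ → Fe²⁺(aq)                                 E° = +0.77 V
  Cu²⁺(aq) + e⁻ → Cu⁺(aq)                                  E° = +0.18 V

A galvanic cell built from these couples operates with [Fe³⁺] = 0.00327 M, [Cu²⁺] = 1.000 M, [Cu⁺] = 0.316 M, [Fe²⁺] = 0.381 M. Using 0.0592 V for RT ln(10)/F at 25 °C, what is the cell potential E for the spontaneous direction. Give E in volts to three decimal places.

+0.438 V

Fe³⁺/Fe²⁺ is the cathode (higher E°), Cu²⁺/Cu⁺ the anode: E°cell = +0.77 − (+0.18) = +0.59 V, n = 1.
Overall: Fe³⁺(aq) + Cu⁺(aq) → Fe²⁺(aq) + Cu²⁺(aq)
Q = [Fe²⁺]·[Cu²⁺] / ([Fe³⁺]·[Cu⁺]); log Q = 2.567.
E = E° − (0.0592/n) log Q = +0.59 − (0.0592/1)(2.567) = +0.438 V.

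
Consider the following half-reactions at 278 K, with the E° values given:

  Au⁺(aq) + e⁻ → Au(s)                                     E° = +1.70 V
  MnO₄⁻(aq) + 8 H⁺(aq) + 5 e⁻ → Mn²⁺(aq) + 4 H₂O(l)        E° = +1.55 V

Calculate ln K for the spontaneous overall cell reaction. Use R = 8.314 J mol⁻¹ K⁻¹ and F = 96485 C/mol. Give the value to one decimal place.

Cathode: Au⁺/Au; anode: MnO₄⁻/Mn²⁺. E°cell = (+1.70) − (+1.55) = +0.15 V, with n = 5.
ΔG° = −nFE° = −RT ln K, so ln K = nFE°/(RT) = (5)(96485)(+0.15) / ((8.314)(278)) = 31.309.

31.3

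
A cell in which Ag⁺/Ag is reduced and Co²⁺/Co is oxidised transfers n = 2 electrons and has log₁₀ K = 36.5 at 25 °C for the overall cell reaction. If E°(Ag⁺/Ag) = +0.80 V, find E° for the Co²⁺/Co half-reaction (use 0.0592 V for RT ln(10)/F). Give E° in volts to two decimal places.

E°cell = (0.0592/n)·log K = (0.0592/2)(36.5) = +1.080 V.
Since Ag⁺/Ag is the cathode and Co²⁺/Co the anode, E°cell = E°(Ag⁺/Ag) − E°(Co²⁺/Co).
So E°(Co²⁺/Co) = E°(Ag⁺/Ag) − E°cell = (+0.80) − (+1.080) = -0.28 V.

-0.28 V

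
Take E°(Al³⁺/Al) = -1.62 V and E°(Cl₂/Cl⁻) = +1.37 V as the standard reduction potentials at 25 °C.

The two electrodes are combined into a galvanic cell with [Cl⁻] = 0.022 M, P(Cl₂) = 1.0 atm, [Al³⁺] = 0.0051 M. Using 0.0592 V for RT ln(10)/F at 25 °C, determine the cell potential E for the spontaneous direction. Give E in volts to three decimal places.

+3.133 V

Cl₂/Cl⁻ is the cathode (higher E°), Al³⁺/Al the anode: E°cell = +1.37 − (-1.62) = +2.99 V, n = 6.
Overall: 3 Cl₂(g) + 2 Al(s) → 6 Cl⁻(aq) + 2 Al³⁺(aq)
Q = [Cl⁻]^6·[Al³⁺]^2 / (P(Cl₂)^3); log Q = -14.530.
E = E° − (0.0592/n) log Q = +2.99 − (0.0592/6)(-14.530) = +3.133 V.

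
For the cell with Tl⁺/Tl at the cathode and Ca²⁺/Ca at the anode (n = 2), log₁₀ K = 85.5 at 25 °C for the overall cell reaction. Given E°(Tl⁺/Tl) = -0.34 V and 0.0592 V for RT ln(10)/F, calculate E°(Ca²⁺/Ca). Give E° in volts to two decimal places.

-2.87 V

E°cell = (0.0592/n)·log K = (0.0592/2)(85.5) = +2.531 V.
Since Tl⁺/Tl is the cathode and Ca²⁺/Ca the anode, E°cell = E°(Tl⁺/Tl) − E°(Ca²⁺/Ca).
So E°(Ca²⁺/Ca) = E°(Tl⁺/Tl) − E°cell = (-0.34) − (+2.531) = -2.87 V.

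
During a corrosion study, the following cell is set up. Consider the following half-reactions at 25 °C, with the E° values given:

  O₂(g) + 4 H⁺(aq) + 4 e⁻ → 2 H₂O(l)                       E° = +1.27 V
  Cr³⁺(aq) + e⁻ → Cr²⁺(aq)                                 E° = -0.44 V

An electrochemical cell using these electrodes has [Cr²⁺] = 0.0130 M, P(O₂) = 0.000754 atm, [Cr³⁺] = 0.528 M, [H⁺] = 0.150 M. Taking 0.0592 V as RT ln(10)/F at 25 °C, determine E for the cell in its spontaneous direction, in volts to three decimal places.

O₂/H₂O is the cathode (higher E°), Cr³⁺/Cr²⁺ the anode: E°cell = +1.27 − (-0.44) = +1.71 V, n = 4.
Overall: O₂(g) + 4 H⁺(aq) + 4 Cr²⁺(aq) → 2 H₂O(l) + 4 Cr³⁺(aq)
Q = [Cr³⁺]^4 / (P(O₂)·[H⁺]^4·[Cr²⁺]^4); log Q = 12.853.
E = E° − (0.0592/n) log Q = +1.71 − (0.0592/4)(12.853) = +1.520 V.

+1.520 V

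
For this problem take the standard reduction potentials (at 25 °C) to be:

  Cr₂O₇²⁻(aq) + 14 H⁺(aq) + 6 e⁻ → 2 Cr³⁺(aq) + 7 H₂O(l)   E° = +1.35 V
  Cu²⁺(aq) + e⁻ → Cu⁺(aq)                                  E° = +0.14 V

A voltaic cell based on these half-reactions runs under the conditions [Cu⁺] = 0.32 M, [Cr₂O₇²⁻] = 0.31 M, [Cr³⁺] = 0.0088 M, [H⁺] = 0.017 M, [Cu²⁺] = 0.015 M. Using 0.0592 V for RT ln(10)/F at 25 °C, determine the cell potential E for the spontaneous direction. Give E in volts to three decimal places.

Cr₂O₇²⁻/Cr³⁺ is the cathode (higher E°), Cu²⁺/Cu⁺ the anode: E°cell = +1.35 − (+0.14) = +1.21 V, n = 6.
Overall: Cr₂O₇²⁻(aq) + 14 H⁺(aq) + 6 Cu⁺(aq) → 2 Cr³⁺(aq) + 7 H₂O(l) + 6 Cu²⁺(aq)
Q = [Cr³⁺]^2·[Cu²⁺]^6 / ([Cr₂O₇²⁻]·[H⁺]^14·[Cu⁺]^6); log Q = 13.197.
E = E° − (0.0592/n) log Q = +1.21 − (0.0592/6)(13.197) = +1.080 V.

+1.080 V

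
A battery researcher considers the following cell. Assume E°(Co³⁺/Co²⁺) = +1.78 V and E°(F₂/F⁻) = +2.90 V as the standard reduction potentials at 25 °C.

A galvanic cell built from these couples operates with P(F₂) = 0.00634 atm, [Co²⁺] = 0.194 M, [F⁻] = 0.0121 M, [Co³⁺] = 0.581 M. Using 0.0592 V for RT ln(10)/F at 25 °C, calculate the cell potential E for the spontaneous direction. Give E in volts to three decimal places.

F₂/F⁻ is the cathode (higher E°), Co³⁺/Co²⁺ the anode: E°cell = +2.90 − (+1.78) = +1.12 V, n = 2.
Overall: F₂(g) + 2 Co²⁺(aq) → 2 F⁻(aq) + 2 Co³⁺(aq)
Q = [F⁻]^2·[Co³⁺]^2 / (P(F₂)·[Co²⁺]^2); log Q = -0.684.
E = E° − (0.0592/n) log Q = +1.12 − (0.0592/2)(-0.684) = +1.140 V.

+1.140 V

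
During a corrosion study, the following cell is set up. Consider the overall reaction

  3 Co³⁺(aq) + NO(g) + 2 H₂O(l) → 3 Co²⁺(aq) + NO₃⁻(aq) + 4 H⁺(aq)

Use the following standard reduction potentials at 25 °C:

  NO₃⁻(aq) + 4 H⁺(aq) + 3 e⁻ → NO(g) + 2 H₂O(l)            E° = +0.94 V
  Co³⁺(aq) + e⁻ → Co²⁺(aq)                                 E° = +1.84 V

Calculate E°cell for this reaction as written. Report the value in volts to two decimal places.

+0.90 V

The Co³⁺/Co²⁺ couple has the higher reduction potential, so it is the cathode; NO₃⁻/NO is oxidised at the anode.
E°cell = E°(cathode) − E°(anode) = (+1.84) − (+0.94) = +0.90 V.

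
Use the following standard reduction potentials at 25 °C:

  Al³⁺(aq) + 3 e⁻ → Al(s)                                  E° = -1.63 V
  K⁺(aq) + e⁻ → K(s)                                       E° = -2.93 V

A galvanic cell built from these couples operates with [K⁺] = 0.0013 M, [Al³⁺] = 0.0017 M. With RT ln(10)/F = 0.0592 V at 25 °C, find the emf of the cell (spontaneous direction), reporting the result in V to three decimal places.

+1.416 V

Al³⁺/Al is the cathode (higher E°), K⁺/K the anode: E°cell = -1.63 − (-2.93) = +1.30 V, n = 3.
Overall: Al³⁺(aq) + 3 K(s) → Al(s) + 3 K⁺(aq)
Q = [K⁺]^3 / ([Al³⁺]); log Q = -5.889.
E = E° − (0.0592/n) log Q = +1.30 − (0.0592/3)(-5.889) = +1.416 V.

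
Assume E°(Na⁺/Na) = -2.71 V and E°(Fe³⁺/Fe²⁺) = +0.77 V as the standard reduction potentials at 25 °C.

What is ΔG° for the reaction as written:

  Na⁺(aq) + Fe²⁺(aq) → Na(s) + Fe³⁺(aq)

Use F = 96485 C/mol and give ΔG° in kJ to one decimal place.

As written, Na⁺/Na is reduced (cathode) and Fe³⁺/Fe²⁺ is oxidised (anode), so E°cell = (-2.71) − (+0.77) = -3.48 V.
Balancing electrons gives n = 1.
ΔG° = −nFE° = −(1)(96485)(-3.48) = 335,768 J = +335.8 kJ.

+335.8 kJ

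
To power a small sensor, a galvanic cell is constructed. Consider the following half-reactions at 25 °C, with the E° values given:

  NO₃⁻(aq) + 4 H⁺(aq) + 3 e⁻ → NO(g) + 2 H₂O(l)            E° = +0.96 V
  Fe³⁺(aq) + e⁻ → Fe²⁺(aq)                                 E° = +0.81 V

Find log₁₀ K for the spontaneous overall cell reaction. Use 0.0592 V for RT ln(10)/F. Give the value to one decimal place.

Cathode: NO₃⁻/NO; anode: Fe³⁺/Fe²⁺. E°cell = +0.15 V, n = 3.
log K = nE°cell / 0.0592 = (3)(+0.15) / 0.0592 = 7.6.

7.6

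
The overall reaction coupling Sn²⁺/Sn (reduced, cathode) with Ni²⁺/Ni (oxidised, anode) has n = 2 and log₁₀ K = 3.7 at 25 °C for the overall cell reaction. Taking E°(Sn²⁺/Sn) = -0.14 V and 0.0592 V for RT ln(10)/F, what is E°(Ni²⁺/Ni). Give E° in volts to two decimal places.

E°cell = (0.0592/n)·log K = (0.0592/2)(3.7) = +0.110 V.
Since Sn²⁺/Sn is the cathode and Ni²⁺/Ni the anode, E°cell = E°(Sn²⁺/Sn) − E°(Ni²⁺/Ni).
So E°(Ni²⁺/Ni) = E°(Sn²⁺/Sn) − E°cell = (-0.14) − (+0.110) = -0.25 V.

-0.25 V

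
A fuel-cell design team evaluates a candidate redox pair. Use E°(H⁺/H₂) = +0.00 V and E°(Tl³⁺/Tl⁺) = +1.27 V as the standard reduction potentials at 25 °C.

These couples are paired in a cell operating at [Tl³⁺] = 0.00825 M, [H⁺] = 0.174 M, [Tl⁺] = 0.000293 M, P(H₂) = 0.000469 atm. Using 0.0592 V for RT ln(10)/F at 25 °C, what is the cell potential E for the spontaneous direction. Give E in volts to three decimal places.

Tl³⁺/Tl⁺ is the cathode (higher E°), H⁺/H₂ the anode: E°cell = +1.27 − (+0.00) = +1.27 V, n = 2.
Overall: Tl³⁺(aq) + H₂(g) → Tl⁺(aq) + 2 H⁺(aq)
Q = [Tl⁺]·[H⁺]^2 / ([Tl³⁺]·P(H₂)); log Q = 0.360.
E = E° − (0.0592/n) log Q = +1.27 − (0.0592/2)(0.360) = +1.259 V.

+1.259 V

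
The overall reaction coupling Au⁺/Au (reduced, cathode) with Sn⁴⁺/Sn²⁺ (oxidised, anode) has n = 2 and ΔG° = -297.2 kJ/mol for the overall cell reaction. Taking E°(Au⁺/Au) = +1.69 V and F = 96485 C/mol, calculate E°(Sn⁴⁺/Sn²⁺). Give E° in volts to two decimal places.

E°cell = −ΔG°/(nF) = −(-297.2×10³)/((2)(96485)) = +1.540 V.
Since Au⁺/Au is the cathode and Sn⁴⁺/Sn²⁺ the anode, E°cell = E°(Au⁺/Au) − E°(Sn⁴⁺/Sn²⁺).
So E°(Sn⁴⁺/Sn²⁺) = E°(Au⁺/Au) − E°cell = (+1.69) − (+1.540) = +0.15 V.

+0.15 V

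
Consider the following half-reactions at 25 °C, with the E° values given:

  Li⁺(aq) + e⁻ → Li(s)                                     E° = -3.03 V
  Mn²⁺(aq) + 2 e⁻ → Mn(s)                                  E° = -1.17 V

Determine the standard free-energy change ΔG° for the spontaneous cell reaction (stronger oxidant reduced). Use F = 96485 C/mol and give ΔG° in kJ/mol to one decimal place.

Mn²⁺/Mn (E° = -1.17 V) is the cathode; Li⁺/Li (E° = -3.03 V) is the anode, so E°cell = +1.86 V.
Balancing electrons gives n = 2 (lcm of 2 and 1).
ΔG° = −nFE° = −(2)(96485)(+1.86) = -358,924 J = -358.9 kJ/mol.

-358.9 kJ/mol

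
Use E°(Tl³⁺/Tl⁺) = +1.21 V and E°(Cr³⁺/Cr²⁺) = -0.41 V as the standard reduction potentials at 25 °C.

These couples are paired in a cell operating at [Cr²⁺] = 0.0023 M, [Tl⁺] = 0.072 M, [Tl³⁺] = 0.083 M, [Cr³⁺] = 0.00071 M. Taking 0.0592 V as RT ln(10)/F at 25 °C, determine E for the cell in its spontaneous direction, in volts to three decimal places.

Tl³⁺/Tl⁺ is the cathode (higher E°), Cr³⁺/Cr²⁺ the anode: E°cell = +1.21 − (-0.41) = +1.62 V, n = 2.
Overall: Tl³⁺(aq) + 2 Cr²⁺(aq) → Tl⁺(aq) + 2 Cr³⁺(aq)
Q = [Tl⁺]·[Cr³⁺]^2 / ([Tl³⁺]·[Cr²⁺]^2); log Q = -1.083.
E = E° − (0.0592/n) log Q = +1.62 − (0.0592/2)(-1.083) = +1.652 V.

+1.652 V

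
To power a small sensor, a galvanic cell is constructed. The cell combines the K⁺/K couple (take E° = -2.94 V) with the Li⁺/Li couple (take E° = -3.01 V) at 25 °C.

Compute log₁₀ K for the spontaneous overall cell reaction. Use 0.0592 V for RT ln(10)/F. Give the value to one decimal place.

1.2

Cathode: K⁺/K; anode: Li⁺/Li. E°cell = +0.07 V, n = 1.
log K = nE°cell / 0.0592 = (1)(+0.07) / 0.0592 = 1.2.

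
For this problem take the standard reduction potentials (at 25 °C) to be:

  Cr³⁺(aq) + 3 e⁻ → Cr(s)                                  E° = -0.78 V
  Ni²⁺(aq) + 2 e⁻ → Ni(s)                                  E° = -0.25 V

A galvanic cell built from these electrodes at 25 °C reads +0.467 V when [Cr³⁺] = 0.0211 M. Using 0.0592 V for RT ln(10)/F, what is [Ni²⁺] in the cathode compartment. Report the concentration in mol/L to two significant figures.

0.00057 M

Ni²⁺/Ni is the cathode, Cr³⁺/Cr the anode: E°cell = +0.53 V, n = 6.
Overall reaction: 3 Ni²⁺(aq) + 2 Cr(s) → 3 Ni(s) + 2 Cr³⁺(aq); Q = [Cr³⁺]^2/[Ni²⁺]^3.
From E = E° − (0.0592/n) log Q: log Q = (E° − E)·n/0.0592 = (+0.53 − (+0.467))·6/0.0592 = 6.3851.
So 3·log[Ni²⁺] = 2·log(0.0211) − log Q = -3.3514 − (6.3851) = -9.7365; log[Ni²⁺] = -9.7365 / 3 = -3.2455; [Ni²⁺] = 10^(-3.2455) ≈ 0.00057 M.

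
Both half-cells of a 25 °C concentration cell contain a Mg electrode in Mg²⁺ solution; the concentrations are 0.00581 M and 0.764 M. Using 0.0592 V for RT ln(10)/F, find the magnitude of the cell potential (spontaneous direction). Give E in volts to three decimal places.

For a concentration cell E°cell = 0. The 0.764 M side is the cathode (reduction is favoured where [Mg²⁺] is higher).
With n = 2, E = −(0.0592/2) log([Mg²⁺]ₐₙ/[Mg²⁺]꜀ₐₜ) = −(0.0592/2) log(0.00581/0.764) = −(0.0592/2)(-2.119) = +0.063 V.

+0.063 V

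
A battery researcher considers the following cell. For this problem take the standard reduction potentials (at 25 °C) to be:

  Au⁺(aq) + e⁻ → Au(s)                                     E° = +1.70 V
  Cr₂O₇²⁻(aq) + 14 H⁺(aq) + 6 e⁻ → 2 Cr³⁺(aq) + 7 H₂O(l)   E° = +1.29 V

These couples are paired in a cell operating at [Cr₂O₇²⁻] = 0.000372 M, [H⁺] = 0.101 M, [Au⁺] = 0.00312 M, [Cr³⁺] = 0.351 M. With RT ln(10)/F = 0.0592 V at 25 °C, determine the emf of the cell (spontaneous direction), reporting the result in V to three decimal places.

+0.424 V

Au⁺/Au is the cathode (higher E°), Cr₂O₇²⁻/Cr³⁺ the anode: E°cell = +1.70 − (+1.29) = +0.41 V, n = 6.
Overall: 6 Au⁺(aq) + 2 Cr³⁺(aq) + 7 H₂O(l) → 6 Au(s) + Cr₂O₇²⁻(aq) + 14 H⁺(aq)
Q = [Cr₂O₇²⁻]·[H⁺]^14 / ([Au⁺]^6·[Cr³⁺]^2); log Q = -1.424.
E = E° − (0.0592/n) log Q = +0.41 − (0.0592/6)(-1.424) = +0.424 V.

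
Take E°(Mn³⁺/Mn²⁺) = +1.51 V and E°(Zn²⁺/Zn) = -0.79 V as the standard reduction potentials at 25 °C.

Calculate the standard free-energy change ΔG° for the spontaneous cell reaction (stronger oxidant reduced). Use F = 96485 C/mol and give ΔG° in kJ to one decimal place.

-443.8 kJ

Mn³⁺/Mn²⁺ (E° = +1.51 V) is the cathode; Zn²⁺/Zn (E° = -0.79 V) is the anode, so E°cell = +2.30 V.
Balancing electrons gives n = 2 (lcm of 1 and 2).
ΔG° = −nFE° = −(2)(96485)(+2.30) = -443,831 J = -443.8 kJ.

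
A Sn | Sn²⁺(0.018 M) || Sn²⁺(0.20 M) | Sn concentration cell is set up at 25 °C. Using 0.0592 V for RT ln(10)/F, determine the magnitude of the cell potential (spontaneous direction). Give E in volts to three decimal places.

For a concentration cell E°cell = 0. The 0.20 M side is the cathode (reduction is favoured where [Sn²⁺] is higher).
With n = 2, E = −(0.0592/2) log([Sn²⁺]ₐₙ/[Sn²⁺]꜀ₐₜ) = −(0.0592/2) log(0.018/0.2) = −(0.0592/2)(-1.046) = +0.031 V.

+0.031 V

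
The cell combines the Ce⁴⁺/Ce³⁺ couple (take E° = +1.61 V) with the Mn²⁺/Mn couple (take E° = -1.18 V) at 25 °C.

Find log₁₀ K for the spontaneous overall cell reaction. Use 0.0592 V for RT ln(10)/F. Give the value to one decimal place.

Cathode: Ce⁴⁺/Ce³⁺; anode: Mn²⁺/Mn. E°cell = +2.79 V, n = 2.
log K = nE°cell / 0.0592 = (2)(+2.79) / 0.0592 = 94.3.

94.3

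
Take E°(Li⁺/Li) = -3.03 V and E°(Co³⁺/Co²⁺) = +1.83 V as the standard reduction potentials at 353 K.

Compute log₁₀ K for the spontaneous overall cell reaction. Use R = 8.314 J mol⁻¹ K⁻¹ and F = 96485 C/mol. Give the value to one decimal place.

Cathode: Co³⁺/Co²⁺; anode: Li⁺/Li. E°cell = (+1.83) − (-3.03) = +4.86 V, with n = 1.
ΔG° = −nFE° = −RT ln K, so ln K = nFE°/(RT) = (1)(96485)(+4.86) / ((8.314)(353)) = 159.776.
log₁₀ K = 159.776 / ln 10 = 69.4.

69.4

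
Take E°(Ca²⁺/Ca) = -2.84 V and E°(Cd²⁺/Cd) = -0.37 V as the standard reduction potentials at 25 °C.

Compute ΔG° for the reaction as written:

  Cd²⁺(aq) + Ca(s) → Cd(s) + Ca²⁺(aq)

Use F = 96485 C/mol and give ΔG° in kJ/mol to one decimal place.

-476.6 kJ/mol

As written, Cd²⁺/Cd is reduced (cathode) and Ca²⁺/Ca is oxidised (anode), so E°cell = (-0.37) − (-2.84) = +2.47 V.
Balancing electrons gives n = 2.
ΔG° = −nFE° = −(2)(96485)(+2.47) = -476,636 J = -476.6 kJ/mol.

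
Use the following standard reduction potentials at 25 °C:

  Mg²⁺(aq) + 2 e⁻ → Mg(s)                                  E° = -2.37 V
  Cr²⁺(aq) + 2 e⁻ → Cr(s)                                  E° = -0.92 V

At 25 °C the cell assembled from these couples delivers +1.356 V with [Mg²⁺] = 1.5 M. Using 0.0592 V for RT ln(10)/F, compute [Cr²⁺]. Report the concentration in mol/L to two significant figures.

Cr²⁺/Cr is the cathode, Mg²⁺/Mg the anode: E°cell = +1.45 V, n = 2.
Overall reaction: Cr²⁺(aq) + Mg(s) → Cr(s) + Mg²⁺(aq); Q = [Mg²⁺]^1/[Cr²⁺]^1.
From E = E° − (0.0592/n) log Q: log Q = (E° − E)·n/0.0592 = (+1.45 − (+1.356))·2/0.0592 = 3.1757.
So 1·log[Cr²⁺] = 1·log(1.5) − log Q = 0.1761 − (3.1757) = -2.9996; [Cr²⁺] = 10^(-2.9996) ≈ 0.0010 M.

0.0010 M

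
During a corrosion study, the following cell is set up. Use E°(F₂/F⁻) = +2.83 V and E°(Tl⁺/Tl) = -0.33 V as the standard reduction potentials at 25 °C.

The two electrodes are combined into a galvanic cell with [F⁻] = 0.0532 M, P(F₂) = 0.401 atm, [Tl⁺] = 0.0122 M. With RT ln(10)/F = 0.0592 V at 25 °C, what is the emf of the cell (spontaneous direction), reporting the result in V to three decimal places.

F₂/F⁻ is the cathode (higher E°), Tl⁺/Tl the anode: E°cell = +2.83 − (-0.33) = +3.16 V, n = 2.
Overall: F₂(g) + 2 Tl(s) → 2 F⁻(aq) + 2 Tl⁺(aq)
Q = [F⁻]^2·[Tl⁺]^2 / (P(F₂)); log Q = -5.979.
E = E° − (0.0592/n) log Q = +3.16 − (0.0592/2)(-5.979) = +3.337 V.

+3.337 V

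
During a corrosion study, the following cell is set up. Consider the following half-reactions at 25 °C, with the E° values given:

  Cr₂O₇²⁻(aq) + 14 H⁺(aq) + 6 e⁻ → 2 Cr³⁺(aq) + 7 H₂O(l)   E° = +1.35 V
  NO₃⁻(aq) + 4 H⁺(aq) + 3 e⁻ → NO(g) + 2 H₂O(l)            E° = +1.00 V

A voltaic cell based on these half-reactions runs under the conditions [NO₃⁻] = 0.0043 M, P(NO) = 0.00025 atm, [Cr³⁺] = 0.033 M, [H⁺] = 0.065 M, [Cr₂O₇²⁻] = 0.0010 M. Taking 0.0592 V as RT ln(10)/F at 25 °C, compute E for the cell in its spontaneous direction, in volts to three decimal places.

+0.255 V

Cr₂O₇²⁻/Cr³⁺ is the cathode (higher E°), NO₃⁻/NO the anode: E°cell = +1.35 − (+1.00) = +0.35 V, n = 6.
Overall: Cr₂O₇²⁻(aq) + 6 H⁺(aq) + 2 NO(g) → 2 Cr³⁺(aq) + 3 H₂O(l) + 2 NO₃⁻(aq)
Q = [Cr³⁺]^2·[NO₃⁻]^2 / ([Cr₂O₇²⁻]·[H⁺]^6·P(NO)^2); log Q = 9.631.
E = E° − (0.0592/n) log Q = +0.35 − (0.0592/6)(9.631) = +0.255 V.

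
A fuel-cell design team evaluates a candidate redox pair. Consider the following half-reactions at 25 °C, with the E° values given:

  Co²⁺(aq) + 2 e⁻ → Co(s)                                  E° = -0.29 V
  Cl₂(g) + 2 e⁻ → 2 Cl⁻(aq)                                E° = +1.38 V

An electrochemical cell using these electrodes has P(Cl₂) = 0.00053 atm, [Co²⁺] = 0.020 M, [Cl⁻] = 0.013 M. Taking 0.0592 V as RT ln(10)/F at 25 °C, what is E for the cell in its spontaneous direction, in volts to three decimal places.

Cl₂/Cl⁻ is the cathode (higher E°), Co²⁺/Co the anode: E°cell = +1.38 − (-0.29) = +1.67 V, n = 2.
Overall: Cl₂(g) + Co(s) → 2 Cl⁻(aq) + Co²⁺(aq)
Q = [Cl⁻]^2·[Co²⁺] / (P(Cl₂)); log Q = -2.195.
E = E° − (0.0592/n) log Q = +1.67 − (0.0592/2)(-2.195) = +1.735 V.

+1.735 V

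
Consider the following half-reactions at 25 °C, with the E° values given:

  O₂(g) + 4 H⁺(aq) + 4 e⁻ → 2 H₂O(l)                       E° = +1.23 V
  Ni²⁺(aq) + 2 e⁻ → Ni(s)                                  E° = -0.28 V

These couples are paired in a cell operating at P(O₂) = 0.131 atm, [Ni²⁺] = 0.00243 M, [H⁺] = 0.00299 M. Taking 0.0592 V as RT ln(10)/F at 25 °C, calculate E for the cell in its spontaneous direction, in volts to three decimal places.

O₂/H₂O is the cathode (higher E°), Ni²⁺/Ni the anode: E°cell = +1.23 − (-0.28) = +1.51 V, n = 4.
Overall: O₂(g) + 4 H⁺(aq) + 2 Ni(s) → 2 H₂O(l) + 2 Ni²⁺(aq)
Q = [Ni²⁺]^2 / (P(O₂)·[H⁺]^4); log Q = 5.751.
E = E° − (0.0592/n) log Q = +1.51 − (0.0592/4)(5.751) = +1.425 V.

+1.425 V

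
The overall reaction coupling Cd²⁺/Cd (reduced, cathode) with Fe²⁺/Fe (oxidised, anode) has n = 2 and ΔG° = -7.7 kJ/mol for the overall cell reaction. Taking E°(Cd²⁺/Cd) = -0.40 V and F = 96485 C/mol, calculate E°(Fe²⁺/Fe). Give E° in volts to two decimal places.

E°cell = −ΔG°/(nF) = −(-7.7×10³)/((2)(96485)) = +0.040 V.
Since Cd²⁺/Cd is the cathode and Fe²⁺/Fe the anode, E°cell = E°(Cd²⁺/Cd) − E°(Fe²⁺/Fe).
So E°(Fe²⁺/Fe) = E°(Cd²⁺/Cd) − E°cell = (-0.40) − (+0.040) = -0.44 V.

-0.44 V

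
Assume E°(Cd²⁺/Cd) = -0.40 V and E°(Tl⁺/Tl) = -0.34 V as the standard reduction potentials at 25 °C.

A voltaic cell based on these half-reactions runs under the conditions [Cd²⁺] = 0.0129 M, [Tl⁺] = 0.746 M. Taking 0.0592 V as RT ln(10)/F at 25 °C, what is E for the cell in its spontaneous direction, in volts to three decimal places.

+0.108 V

Tl⁺/Tl is the cathode (higher E°), Cd²⁺/Cd the anode: E°cell = -0.34 − (-0.40) = +0.06 V, n = 2.
Overall: 2 Tl⁺(aq) + Cd(s) → 2 Tl(s) + Cd²⁺(aq)
Q = [Cd²⁺] / ([Tl⁺]^2); log Q = -1.635.
E = E° − (0.0592/n) log Q = +0.06 − (0.0592/2)(-1.635) = +0.108 V.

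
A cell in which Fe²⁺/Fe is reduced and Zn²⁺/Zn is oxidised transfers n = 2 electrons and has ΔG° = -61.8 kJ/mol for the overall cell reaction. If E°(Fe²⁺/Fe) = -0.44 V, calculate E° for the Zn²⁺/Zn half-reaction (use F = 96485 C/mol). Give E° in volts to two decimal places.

-0.76 V

E°cell = −ΔG°/(nF) = −(-61.8×10³)/((2)(96485)) = +0.320 V.
Since Fe²⁺/Fe is the cathode and Zn²⁺/Zn the anode, E°cell = E°(Fe²⁺/Fe) − E°(Zn²⁺/Zn).
So E°(Zn²⁺/Zn) = E°(Fe²⁺/Fe) − E°cell = (-0.44) − (+0.320) = -0.76 V.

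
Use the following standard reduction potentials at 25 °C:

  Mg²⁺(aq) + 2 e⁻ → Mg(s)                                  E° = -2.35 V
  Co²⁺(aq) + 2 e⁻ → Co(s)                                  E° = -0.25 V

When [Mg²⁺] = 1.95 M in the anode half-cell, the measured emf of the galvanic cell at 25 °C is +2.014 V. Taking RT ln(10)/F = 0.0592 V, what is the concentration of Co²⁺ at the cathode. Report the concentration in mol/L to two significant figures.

0.0024 M

Co²⁺/Co is the cathode, Mg²⁺/Mg the anode: E°cell = +2.10 V, n = 2.
Overall reaction: Co²⁺(aq) + Mg(s) → Co(s) + Mg²⁺(aq); Q = [Mg²⁺]^1/[Co²⁺]^1.
From E = E° − (0.0592/n) log Q: log Q = (E° − E)·n/0.0592 = (+2.10 − (+2.014))·2/0.0592 = 2.9054.
So 1·log[Co²⁺] = 1·log(1.95) − log Q = 0.2900 − (2.9054) = -2.6154; [Co²⁺] = 10^(-2.6154) ≈ 0.0024 M.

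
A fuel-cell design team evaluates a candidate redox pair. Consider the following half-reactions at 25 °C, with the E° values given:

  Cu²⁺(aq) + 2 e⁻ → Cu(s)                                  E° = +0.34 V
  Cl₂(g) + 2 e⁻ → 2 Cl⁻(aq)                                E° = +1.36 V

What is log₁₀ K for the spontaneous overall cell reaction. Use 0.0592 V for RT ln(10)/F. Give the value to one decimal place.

34.5

Cathode: Cl₂/Cl⁻; anode: Cu²⁺/Cu. E°cell = +1.02 V, n = 2.
log K = nE°cell / 0.0592 = (2)(+1.02) / 0.0592 = 34.5.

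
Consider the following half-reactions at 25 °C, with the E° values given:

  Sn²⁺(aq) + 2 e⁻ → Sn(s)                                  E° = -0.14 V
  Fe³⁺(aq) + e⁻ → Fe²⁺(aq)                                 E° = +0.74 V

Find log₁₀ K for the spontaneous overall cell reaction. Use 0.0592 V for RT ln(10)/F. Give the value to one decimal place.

29.7

Cathode: Fe³⁺/Fe²⁺; anode: Sn²⁺/Sn. E°cell = +0.88 V, n = 2.
log K = nE°cell / 0.0592 = (2)(+0.88) / 0.0592 = 29.7.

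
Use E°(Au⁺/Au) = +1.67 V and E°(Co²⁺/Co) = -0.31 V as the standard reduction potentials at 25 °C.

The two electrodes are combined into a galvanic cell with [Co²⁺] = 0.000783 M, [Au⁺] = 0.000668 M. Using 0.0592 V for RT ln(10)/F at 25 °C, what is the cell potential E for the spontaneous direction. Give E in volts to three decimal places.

Au⁺/Au is the cathode (higher E°), Co²⁺/Co the anode: E°cell = +1.67 − (-0.31) = +1.98 V, n = 2.
Overall: 2 Au⁺(aq) + Co(s) → 2 Au(s) + Co²⁺(aq)
Q = [Co²⁺] / ([Au⁺]^2); log Q = 3.244.
E = E° − (0.0592/n) log Q = +1.98 − (0.0592/2)(3.244) = +1.884 V.

+1.884 V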